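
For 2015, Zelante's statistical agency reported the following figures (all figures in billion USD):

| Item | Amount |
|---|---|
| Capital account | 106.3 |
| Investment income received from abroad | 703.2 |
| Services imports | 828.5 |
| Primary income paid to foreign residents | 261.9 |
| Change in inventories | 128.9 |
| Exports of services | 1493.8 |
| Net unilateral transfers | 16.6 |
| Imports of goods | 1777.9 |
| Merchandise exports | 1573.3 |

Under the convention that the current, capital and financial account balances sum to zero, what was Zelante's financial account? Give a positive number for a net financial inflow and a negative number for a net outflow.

-1024.9

Goods balance = 1573.3 - 1777.9 = -204.6
Services balance = 1493.8 - 828.5 = 665.3
Trade balance (goods + services) = -204.6 + 665.3 = 460.7
Net primary income = 703.2 - 261.9 = 441.3
Net secondary income = 16.6
Current account = 460.7 + 441.3 + 16.6 = 918.6
Financial account = -(918.6 + 106.3) = -1024.9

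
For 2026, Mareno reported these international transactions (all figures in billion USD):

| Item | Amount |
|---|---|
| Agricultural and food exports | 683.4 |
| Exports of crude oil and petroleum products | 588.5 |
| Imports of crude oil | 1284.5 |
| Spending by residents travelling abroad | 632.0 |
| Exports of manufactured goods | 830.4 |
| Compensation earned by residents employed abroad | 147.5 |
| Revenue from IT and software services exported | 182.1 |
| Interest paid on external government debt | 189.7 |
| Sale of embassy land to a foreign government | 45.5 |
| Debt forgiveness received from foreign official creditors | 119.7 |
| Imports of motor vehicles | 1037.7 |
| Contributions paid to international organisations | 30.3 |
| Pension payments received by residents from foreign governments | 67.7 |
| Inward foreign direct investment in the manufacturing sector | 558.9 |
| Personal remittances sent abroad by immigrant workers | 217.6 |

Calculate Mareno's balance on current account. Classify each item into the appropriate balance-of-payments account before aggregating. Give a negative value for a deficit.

-892.2

Goods: 588.5 + 683.4 + 830.4 - 1284.5 - 1037.7 = -219.9
Services: 182.1 - 632.0 = -449.9
Primary income: -189.7 + 147.5 = -42.2
Secondary income: 67.7 - 30.3 - 217.6 = -180.2
Current account = (-219.9) + (-449.9) + (-42.2) + (-180.2) = -892.2
(Excluded from the current account — capital account: sale of embassy land to a foreign government 45.5, debt forgiveness received from foreign official creditors 119.7; financial account: inward foreign direct investment in the manufacturing sector 558.9.)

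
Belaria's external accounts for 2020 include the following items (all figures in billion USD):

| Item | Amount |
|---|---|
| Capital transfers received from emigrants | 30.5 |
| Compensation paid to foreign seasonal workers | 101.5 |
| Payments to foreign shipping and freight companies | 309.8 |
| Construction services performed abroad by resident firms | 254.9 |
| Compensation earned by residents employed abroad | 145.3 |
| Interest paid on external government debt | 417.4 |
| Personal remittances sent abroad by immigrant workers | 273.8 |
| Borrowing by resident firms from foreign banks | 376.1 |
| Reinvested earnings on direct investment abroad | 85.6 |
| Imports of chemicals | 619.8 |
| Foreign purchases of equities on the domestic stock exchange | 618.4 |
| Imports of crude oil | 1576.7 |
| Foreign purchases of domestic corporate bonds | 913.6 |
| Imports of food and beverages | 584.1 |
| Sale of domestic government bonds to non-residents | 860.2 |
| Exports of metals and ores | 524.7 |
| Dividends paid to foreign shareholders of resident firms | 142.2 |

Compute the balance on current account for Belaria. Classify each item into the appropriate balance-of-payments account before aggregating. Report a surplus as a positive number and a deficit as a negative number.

-3014.8

Goods: -584.1 - 619.8 + 524.7 - 1576.7 = -2255.9
Services: -309.8 + 254.9 = -54.9
Primary income: 145.3 + 85.6 - 417.4 - 142.2 - 101.5 = -430.2
Secondary income: -273.8
Current account = (-2255.9) + (-54.9) + (-430.2) + (-273.8) = -3014.8
(Excluded from the current account — capital account: capital transfers received from emigrants 30.5; financial account: borrowing by resident firms from foreign banks 376.1, foreign purchases of equities on the domestic stock exchange 618.4, foreign purchases of domestic corporate bonds 913.6, sale of domestic government bonds to non-residents 860.2.)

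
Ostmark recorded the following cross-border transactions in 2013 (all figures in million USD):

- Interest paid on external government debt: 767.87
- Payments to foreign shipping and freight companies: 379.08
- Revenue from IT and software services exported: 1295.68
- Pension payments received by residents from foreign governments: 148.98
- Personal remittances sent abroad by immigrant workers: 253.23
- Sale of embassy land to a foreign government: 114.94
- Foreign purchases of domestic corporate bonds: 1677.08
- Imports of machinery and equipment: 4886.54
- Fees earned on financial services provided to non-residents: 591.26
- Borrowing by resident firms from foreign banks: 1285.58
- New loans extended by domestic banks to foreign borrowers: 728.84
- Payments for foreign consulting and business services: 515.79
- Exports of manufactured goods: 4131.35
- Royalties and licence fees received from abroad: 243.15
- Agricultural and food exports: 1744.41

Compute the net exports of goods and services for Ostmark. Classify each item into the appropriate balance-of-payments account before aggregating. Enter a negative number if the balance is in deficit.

2224.44

Goods: -4886.54 + 1744.41 + 4131.35 = 989.22
Services: -379.08 - 515.79 + 1295.68 + 243.15 + 591.26 = 1235.22
Trade balance = 989.22 + 1235.22 = 2224.44
(Excluded from the trade balance — primary income: interest paid on external government debt 767.87; secondary income: pension payments received by residents from foreign governments 148.98, personal remittances sent abroad by immigrant workers 253.23; capital account: sale of embassy land to a foreign government 114.94; financial account: foreign purchases of domestic corporate bonds 1677.08, borrowing by resident firms from foreign banks 1285.58, new loans extended by domestic banks to foreign borrowers 728.84.)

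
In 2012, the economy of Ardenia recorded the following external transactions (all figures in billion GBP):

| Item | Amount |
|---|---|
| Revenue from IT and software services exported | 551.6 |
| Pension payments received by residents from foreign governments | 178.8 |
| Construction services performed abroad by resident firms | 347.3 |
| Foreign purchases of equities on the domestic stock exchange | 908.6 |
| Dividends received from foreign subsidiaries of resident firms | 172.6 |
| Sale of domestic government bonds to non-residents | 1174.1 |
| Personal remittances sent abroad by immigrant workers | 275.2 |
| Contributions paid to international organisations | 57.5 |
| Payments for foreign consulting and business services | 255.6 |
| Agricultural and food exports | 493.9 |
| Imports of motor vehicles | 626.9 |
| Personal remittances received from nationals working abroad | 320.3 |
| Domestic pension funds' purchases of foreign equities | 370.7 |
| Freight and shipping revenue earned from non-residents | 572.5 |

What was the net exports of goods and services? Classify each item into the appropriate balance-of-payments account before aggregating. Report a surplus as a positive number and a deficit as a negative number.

1082.8

Goods: -626.9 + 493.9 = -133.0
Services: 347.3 + 572.5 - 255.6 + 551.6 = 1215.8
Trade balance = -133.0 + 1215.8 = 1082.8
(Excluded from the trade balance — secondary income: pension payments received by residents from foreign governments 178.8, personal remittances sent abroad by immigrant workers 275.2, contributions paid to international organisations 57.5, personal remittances received from nationals working abroad 320.3; financial account: foreign purchases of equities on the domestic stock exchange 908.6, sale of domestic government bonds to non-residents 1174.1, domestic pension funds' purchases of foreign equities 370.7; primary income: dividends received from foreign subsidiaries of resident firms 172.6.)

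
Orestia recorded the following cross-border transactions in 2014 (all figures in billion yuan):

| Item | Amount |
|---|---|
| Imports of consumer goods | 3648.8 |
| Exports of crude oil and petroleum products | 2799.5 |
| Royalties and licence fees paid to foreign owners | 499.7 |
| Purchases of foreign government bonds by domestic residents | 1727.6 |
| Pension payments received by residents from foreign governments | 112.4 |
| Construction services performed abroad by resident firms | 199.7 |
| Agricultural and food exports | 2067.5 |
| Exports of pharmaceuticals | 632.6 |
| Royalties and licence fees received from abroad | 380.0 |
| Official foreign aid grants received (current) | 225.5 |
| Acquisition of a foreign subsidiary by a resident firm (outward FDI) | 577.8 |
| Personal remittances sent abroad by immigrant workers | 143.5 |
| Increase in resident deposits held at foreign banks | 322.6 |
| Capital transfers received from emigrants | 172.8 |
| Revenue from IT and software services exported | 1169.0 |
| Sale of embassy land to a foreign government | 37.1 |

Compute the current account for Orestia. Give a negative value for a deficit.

Goods: 2067.5 - 3648.8 + 632.6 + 2799.5 = 1850.8
Services: 199.7 + 1169.0 - 499.7 + 380.0 = 1249.0
Secondary income: -143.5 + 112.4 + 225.5 = 194.4
Current account = 1850.8 + 1249.0 + 194.4 = 3294.2
(Excluded from the current account — financial account: purchases of foreign government bonds by domestic residents 1727.6, acquisition of a foreign subsidiary by a resident firm (outward FDI) 577.8, increase in resident deposits held at foreign banks 322.6; capital account: capital transfers received from emigrants 172.8, sale of embassy land to a foreign government 37.1.)

3294.2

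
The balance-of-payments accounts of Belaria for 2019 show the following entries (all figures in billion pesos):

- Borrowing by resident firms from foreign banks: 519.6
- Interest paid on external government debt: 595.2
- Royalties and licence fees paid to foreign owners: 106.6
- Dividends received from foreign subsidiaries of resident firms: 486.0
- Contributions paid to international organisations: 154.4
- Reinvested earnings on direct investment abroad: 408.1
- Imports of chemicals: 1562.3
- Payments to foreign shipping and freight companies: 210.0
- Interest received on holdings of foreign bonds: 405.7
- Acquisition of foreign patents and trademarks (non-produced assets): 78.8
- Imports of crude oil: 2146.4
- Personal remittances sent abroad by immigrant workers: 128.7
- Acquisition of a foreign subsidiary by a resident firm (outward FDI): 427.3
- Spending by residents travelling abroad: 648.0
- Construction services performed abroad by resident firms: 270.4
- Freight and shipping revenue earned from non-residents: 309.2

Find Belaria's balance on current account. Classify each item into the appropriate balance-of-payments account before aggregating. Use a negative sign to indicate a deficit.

Goods: -2146.4 - 1562.3 = -3708.7
Services: 309.2 + 270.4 - 210.0 - 106.6 - 648.0 = -385.0
Primary income: 486.0 + 405.7 + 408.1 - 595.2 = 704.6
Secondary income: -154.4 - 128.7 = -283.1
Current account = (-3708.7) + (-385.0) + 704.6 + (-283.1) = -3672.2
(Excluded from the current account — financial account: borrowing by resident firms from foreign banks 519.6, acquisition of a foreign subsidiary by a resident firm (outward FDI) 427.3; capital account: acquisition of foreign patents and trademarks (non-produced assets) 78.8.)

-3672.2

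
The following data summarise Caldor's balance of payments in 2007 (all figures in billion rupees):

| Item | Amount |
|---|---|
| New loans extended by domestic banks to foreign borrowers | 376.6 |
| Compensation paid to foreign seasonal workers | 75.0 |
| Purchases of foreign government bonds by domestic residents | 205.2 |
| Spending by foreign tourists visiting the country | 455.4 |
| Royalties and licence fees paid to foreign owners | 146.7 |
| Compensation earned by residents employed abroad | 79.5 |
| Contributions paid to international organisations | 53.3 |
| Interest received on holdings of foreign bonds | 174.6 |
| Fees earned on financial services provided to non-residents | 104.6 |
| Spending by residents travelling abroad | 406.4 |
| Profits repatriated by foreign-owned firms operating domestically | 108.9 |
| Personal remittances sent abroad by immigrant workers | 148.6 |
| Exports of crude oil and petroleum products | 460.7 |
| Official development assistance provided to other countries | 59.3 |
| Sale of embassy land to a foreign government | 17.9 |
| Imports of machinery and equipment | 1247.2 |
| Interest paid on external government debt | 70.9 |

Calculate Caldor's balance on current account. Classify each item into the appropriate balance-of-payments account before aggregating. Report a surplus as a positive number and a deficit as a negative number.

-1041.5

Goods: -1247.2 + 460.7 = -786.5
Services: -406.4 + 455.4 - 146.7 + 104.6 = 6.9
Primary income: 174.6 - 70.9 + 79.5 - 75.0 - 108.9 = -0.7
Secondary income: -59.3 - 53.3 - 148.6 = -261.2
Current account = (-786.5) + 6.9 + (-0.7) + (-261.2) = -1041.5
(Excluded from the current account — financial account: new loans extended by domestic banks to foreign borrowers 376.6, purchases of foreign government bonds by domestic residents 205.2; capital account: sale of embassy land to a foreign government 17.9.)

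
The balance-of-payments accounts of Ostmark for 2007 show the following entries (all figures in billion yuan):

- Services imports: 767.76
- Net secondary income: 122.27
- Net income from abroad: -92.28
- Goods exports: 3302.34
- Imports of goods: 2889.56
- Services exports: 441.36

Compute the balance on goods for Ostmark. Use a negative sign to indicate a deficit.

Goods balance = 3302.34 - 2889.56 = 412.78

412.78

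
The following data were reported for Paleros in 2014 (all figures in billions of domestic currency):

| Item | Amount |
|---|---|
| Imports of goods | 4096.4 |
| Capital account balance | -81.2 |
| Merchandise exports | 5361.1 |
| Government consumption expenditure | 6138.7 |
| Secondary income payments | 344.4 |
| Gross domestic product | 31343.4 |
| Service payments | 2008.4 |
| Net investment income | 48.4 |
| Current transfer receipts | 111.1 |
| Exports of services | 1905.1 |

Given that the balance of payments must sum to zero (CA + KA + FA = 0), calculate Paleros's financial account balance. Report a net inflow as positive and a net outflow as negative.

-895.3

Goods balance = 5361.1 - 4096.4 = 1264.7
Services balance = 1905.1 - 2008.4 = -103.3
Trade balance (goods + services) = 1264.7 + (-103.3) = 1161.4
Net primary income = 48.4
Net secondary income = 111.1 - 344.4 = -233.3
Current account = 1161.4 + 48.4 + (-233.3) = 976.5
Financial account = -(976.5 + (-81.2)) = -895.3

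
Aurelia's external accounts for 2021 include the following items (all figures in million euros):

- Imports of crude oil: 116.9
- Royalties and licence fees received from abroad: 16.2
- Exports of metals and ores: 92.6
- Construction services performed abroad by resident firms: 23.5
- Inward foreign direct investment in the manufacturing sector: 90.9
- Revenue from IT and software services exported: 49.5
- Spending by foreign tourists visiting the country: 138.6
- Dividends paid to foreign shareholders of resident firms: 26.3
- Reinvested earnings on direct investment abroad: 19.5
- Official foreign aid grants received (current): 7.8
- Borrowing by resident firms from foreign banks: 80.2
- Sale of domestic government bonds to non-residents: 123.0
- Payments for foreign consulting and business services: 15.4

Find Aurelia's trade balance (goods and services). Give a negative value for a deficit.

188.1

Goods: 92.6 - 116.9 = -24.3
Services: -15.4 + 23.5 + 49.5 + 16.2 + 138.6 = 212.4
Trade balance = -24.3 + 212.4 = 188.1
(Excluded from the trade balance — financial account: inward foreign direct investment in the manufacturing sector 90.9, borrowing by resident firms from foreign banks 80.2, sale of domestic government bonds to non-residents 123.0; primary income: dividends paid to foreign shareholders of resident firms 26.3, reinvested earnings on direct investment abroad 19.5; secondary income: official foreign aid grants received (current) 7.8.)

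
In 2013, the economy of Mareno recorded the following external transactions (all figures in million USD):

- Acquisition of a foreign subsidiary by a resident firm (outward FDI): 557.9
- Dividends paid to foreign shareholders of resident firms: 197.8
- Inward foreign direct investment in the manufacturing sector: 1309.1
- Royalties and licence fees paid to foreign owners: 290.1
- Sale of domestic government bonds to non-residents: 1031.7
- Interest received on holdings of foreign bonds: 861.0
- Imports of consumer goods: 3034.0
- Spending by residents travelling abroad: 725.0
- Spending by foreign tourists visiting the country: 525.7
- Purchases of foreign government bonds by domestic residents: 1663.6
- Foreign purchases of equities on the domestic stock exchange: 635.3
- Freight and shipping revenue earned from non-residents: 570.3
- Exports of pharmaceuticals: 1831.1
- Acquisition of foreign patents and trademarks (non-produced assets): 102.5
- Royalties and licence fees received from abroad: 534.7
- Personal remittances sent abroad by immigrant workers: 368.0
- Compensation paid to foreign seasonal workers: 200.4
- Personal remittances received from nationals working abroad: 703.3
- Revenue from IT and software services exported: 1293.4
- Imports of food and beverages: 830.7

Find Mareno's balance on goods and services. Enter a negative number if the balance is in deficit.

-124.6

Goods: -830.7 + 1831.1 - 3034.0 = -2033.6
Services: -290.1 + 1293.4 + 525.7 - 725.0 + 534.7 + 570.3 = 1909.0
Trade balance = -2033.6 + 1909.0 = -124.6
(Excluded from the trade balance — financial account: acquisition of a foreign subsidiary by a resident firm (outward FDI) 557.9, inward foreign direct investment in the manufacturing sector 1309.1, sale of domestic government bonds to non-residents 1031.7, purchases of foreign government bonds by domestic residents 1663.6, foreign purchases of equities on the domestic stock exchange 635.3; primary income: dividends paid to foreign shareholders of resident firms 197.8, interest received on holdings of foreign bonds 861.0, compensation paid to foreign seasonal workers 200.4; capital account: acquisition of foreign patents and trademarks (non-produced assets) 102.5; secondary income: personal remittances sent abroad by immigrant workers 368.0, personal remittances received from nationals working abroad 703.3.)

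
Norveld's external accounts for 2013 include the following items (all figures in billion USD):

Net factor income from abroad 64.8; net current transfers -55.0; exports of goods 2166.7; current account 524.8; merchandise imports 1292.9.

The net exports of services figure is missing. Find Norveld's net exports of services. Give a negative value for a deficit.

Current account = goods balance + services balance + net primary income + net secondary income
Sum of the known components = 883.6
Net exports of services = CA - (known components) = 524.8 - 883.6 = -358.8

-358.8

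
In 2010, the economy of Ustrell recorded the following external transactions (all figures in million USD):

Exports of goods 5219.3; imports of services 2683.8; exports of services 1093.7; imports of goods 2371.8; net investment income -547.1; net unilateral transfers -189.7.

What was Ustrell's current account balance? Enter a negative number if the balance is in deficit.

520.6

Goods balance = 5219.3 - 2371.8 = 2847.5
Services balance = 1093.7 - 2683.8 = -1590.1
Trade balance (goods + services) = 2847.5 + (-1590.1) = 1257.4
Net primary income = -547.1
Net secondary income = -189.7
Current account = 1257.4 + (-547.1) + (-189.7) = 520.6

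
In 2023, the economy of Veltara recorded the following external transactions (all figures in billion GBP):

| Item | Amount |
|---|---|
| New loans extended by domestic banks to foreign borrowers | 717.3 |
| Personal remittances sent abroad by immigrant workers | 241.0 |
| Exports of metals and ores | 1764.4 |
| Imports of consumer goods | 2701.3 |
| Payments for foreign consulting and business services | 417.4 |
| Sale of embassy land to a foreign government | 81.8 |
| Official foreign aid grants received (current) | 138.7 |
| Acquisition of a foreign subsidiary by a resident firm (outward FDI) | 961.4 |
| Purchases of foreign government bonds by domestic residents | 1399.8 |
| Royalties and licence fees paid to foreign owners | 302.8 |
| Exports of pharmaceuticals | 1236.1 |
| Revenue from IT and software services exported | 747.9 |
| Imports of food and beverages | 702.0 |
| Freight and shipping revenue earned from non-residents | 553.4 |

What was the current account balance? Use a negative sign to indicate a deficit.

Goods: -702.0 - 2701.3 + 1236.1 + 1764.4 = -402.8
Services: 553.4 + 747.9 - 302.8 - 417.4 = 581.1
Secondary income: 138.7 - 241.0 = -102.3
Current account = (-402.8) + 581.1 + (-102.3) = 76.0
(Excluded from the current account — financial account: new loans extended by domestic banks to foreign borrowers 717.3, acquisition of a foreign subsidiary by a resident firm (outward FDI) 961.4, purchases of foreign government bonds by domestic residents 1399.8; capital account: sale of embassy land to a foreign government 81.8.)

76.0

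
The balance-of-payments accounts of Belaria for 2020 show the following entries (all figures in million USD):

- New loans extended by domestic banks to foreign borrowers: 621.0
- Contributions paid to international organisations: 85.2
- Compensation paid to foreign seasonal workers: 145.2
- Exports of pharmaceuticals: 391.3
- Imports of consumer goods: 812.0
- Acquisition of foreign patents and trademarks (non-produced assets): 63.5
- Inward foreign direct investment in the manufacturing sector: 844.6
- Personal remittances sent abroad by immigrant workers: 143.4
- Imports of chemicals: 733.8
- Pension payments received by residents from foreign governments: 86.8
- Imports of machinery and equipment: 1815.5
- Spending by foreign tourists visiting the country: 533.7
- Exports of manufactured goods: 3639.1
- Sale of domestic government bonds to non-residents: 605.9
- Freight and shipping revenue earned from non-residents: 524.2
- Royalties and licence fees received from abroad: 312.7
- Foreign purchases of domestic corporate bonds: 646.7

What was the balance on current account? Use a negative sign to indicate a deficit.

Goods: -812.0 - 1815.5 + 391.3 + 3639.1 - 733.8 = 669.1
Services: 312.7 + 524.2 + 533.7 = 1370.6
Primary income: -145.2
Secondary income: -85.2 + 86.8 - 143.4 = -141.8
Current account = 669.1 + 1370.6 + (-145.2) + (-141.8) = 1752.7
(Excluded from the current account — financial account: new loans extended by domestic banks to foreign borrowers 621.0, inward foreign direct investment in the manufacturing sector 844.6, sale of domestic government bonds to non-residents 605.9, foreign purchases of domestic corporate bonds 646.7; capital account: acquisition of foreign patents and trademarks (non-produced assets) 63.5.)

1752.7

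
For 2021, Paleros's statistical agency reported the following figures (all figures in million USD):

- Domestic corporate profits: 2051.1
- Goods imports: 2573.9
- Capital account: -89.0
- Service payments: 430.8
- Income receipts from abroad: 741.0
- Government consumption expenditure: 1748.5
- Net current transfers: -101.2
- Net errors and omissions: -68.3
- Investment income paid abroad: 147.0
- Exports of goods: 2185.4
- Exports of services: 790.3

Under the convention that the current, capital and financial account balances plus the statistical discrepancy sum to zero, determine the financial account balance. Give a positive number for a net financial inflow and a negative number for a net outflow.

-306.5

Goods balance = 2185.4 - 2573.9 = -388.5
Services balance = 790.3 - 430.8 = 359.5
Trade balance (goods + services) = -388.5 + 359.5 = -29.0
Net primary income = 741.0 - 147.0 = 594.0
Net secondary income = -101.2
Current account = -29.0 + 594.0 + (-101.2) = 463.8
Financial account = -(463.8 + (-89.0) + (-68.3)) = -306.5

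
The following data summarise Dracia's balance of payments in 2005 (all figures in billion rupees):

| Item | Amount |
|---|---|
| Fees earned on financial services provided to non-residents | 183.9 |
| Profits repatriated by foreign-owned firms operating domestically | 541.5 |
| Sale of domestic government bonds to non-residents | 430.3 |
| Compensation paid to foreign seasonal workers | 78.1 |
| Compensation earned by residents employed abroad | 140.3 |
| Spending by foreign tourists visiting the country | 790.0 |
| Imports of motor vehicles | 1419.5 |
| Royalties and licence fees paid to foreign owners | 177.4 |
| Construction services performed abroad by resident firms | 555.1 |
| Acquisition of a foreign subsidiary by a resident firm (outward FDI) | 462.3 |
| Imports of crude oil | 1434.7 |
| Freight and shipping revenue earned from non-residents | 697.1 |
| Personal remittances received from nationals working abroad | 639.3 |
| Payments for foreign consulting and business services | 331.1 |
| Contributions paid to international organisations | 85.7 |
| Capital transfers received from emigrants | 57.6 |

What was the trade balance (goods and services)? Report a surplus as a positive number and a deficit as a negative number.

Goods: -1419.5 - 1434.7 = -2854.2
Services: 790.0 - 177.4 + 555.1 + 697.1 + 183.9 - 331.1 = 1717.6
Trade balance = -2854.2 + 1717.6 = -1136.6
(Excluded from the trade balance — primary income: profits repatriated by foreign-owned firms operating domestically 541.5, compensation paid to foreign seasonal workers 78.1, compensation earned by residents employed abroad 140.3; financial account: sale of domestic government bonds to non-residents 430.3, acquisition of a foreign subsidiary by a resident firm (outward FDI) 462.3; secondary income: personal remittances received from nationals working abroad 639.3, contributions paid to international organisations 85.7; capital account: capital transfers received from emigrants 57.6.)

-1136.6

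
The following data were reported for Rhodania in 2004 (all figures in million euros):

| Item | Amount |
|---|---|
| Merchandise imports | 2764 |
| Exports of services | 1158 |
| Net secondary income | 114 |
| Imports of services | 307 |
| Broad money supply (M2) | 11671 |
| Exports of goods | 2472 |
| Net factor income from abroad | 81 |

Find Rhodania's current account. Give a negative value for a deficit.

754

Goods balance = 2472 - 2764 = -292
Services balance = 1158 - 307 = 851
Trade balance (goods + services) = -292 + 851 = 559
Net primary income = 81
Net secondary income = 114
Current account = 559 + 81 + 114 = 754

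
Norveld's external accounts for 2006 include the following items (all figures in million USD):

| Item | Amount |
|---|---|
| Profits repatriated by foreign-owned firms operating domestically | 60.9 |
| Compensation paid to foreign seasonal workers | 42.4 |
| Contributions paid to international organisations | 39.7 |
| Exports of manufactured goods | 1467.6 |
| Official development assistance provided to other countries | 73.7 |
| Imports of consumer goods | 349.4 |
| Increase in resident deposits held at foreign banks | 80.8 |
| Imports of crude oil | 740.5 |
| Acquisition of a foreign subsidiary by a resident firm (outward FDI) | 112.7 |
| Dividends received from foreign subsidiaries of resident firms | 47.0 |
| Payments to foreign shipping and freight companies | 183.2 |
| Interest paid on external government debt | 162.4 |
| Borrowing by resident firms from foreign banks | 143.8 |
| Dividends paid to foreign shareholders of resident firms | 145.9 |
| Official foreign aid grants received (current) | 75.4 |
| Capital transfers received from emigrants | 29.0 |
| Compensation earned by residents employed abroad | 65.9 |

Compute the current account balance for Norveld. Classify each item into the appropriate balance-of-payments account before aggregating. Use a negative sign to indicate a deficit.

-142.2

Goods: -349.4 - 740.5 + 1467.6 = 377.7
Services: -183.2
Primary income: -60.9 - 145.9 - 42.4 + 47.0 + 65.9 - 162.4 = -298.7
Secondary income: 75.4 - 73.7 - 39.7 = -38.0
Current account = 377.7 + (-183.2) + (-298.7) + (-38.0) = -142.2
(Excluded from the current account — financial account: increase in resident deposits held at foreign banks 80.8, acquisition of a foreign subsidiary by a resident firm (outward FDI) 112.7, borrowing by resident firms from foreign banks 143.8; capital account: capital transfers received from emigrants 29.0.)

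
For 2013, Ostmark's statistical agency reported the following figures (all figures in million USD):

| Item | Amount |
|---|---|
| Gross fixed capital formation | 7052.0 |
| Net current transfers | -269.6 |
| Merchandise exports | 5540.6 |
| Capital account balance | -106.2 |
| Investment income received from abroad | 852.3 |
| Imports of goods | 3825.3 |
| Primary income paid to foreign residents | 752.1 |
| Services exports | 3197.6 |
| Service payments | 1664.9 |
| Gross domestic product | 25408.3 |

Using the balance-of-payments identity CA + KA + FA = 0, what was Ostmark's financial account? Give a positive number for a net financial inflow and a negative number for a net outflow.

-2972.4

Goods balance = 5540.6 - 3825.3 = 1715.3
Services balance = 3197.6 - 1664.9 = 1532.7
Trade balance (goods + services) = 1715.3 + 1532.7 = 3248.0
Net primary income = 852.3 - 752.1 = 100.2
Net secondary income = -269.6
Current account = 3248.0 + 100.2 + (-269.6) = 3078.6
Financial account = -(3078.6 + (-106.2)) = -2972.4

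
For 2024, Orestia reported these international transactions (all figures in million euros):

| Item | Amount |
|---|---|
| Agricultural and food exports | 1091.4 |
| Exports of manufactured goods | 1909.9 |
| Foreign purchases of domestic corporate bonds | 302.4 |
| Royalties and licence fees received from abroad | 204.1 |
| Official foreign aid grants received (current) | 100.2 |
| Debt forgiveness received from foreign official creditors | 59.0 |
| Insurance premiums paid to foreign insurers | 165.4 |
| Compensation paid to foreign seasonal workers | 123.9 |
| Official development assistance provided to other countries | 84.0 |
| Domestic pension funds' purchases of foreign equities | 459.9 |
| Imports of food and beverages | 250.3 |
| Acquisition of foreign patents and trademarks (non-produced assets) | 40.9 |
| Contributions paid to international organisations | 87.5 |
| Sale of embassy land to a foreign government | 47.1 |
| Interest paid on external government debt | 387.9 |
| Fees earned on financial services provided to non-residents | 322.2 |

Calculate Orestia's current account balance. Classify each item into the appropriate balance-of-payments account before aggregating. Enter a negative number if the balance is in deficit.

Goods: 1909.9 - 250.3 + 1091.4 = 2751.0
Services: -165.4 + 204.1 + 322.2 = 360.9
Primary income: -387.9 - 123.9 = -511.8
Secondary income: -87.5 + 100.2 - 84.0 = -71.3
Current account = 2751.0 + 360.9 + (-511.8) + (-71.3) = 2528.8
(Excluded from the current account — financial account: foreign purchases of domestic corporate bonds 302.4, domestic pension funds' purchases of foreign equities 459.9; capital account: debt forgiveness received from foreign official creditors 59.0, acquisition of foreign patents and trademarks (non-produced assets) 40.9, sale of embassy land to a foreign government 47.1.)

2528.8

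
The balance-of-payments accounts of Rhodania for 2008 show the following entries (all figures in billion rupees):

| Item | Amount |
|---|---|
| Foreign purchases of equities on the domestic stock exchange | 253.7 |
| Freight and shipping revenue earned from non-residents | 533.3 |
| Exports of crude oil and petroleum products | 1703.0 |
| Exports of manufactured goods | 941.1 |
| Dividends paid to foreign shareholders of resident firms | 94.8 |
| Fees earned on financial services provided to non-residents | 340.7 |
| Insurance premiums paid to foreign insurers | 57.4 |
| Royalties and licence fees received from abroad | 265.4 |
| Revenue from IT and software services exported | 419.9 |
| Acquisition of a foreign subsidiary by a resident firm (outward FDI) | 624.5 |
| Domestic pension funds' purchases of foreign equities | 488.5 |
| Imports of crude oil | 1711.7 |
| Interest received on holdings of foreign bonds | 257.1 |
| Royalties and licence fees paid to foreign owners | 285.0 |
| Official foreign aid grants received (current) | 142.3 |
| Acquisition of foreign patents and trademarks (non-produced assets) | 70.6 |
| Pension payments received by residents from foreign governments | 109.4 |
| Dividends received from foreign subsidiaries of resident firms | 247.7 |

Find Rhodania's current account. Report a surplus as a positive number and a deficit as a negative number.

Goods: 941.1 + 1703.0 - 1711.7 = 932.4
Services: 533.3 + 419.9 + 265.4 - 57.4 - 285.0 + 340.7 = 1216.9
Primary income: -94.8 + 257.1 + 247.7 = 410.0
Secondary income: 109.4 + 142.3 = 251.7
Current account = 932.4 + 1216.9 + 410.0 + 251.7 = 2811.0
(Excluded from the current account — financial account: foreign purchases of equities on the domestic stock exchange 253.7, acquisition of a foreign subsidiary by a resident firm (outward FDI) 624.5, domestic pension funds' purchases of foreign equities 488.5; capital account: acquisition of foreign patents and trademarks (non-produced assets) 70.6.)

2811.0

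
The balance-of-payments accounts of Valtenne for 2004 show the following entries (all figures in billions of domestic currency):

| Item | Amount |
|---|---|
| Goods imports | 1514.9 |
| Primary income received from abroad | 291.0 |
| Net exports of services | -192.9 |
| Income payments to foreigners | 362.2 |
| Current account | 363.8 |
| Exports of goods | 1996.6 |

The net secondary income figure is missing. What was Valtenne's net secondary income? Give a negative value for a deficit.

146.2

Current account = goods balance + services balance + net primary income + net secondary income
Sum of the known components = 217.6
Net secondary income = CA - (known components) = 363.8 - 217.6 = 146.2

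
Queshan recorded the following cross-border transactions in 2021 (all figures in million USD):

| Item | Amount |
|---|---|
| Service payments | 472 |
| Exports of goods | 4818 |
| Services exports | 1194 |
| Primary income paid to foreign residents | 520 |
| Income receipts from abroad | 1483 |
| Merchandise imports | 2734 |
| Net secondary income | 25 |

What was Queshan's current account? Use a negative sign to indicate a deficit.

Goods balance = 4818 - 2734 = 2084
Services balance = 1194 - 472 = 722
Trade balance (goods + services) = 2084 + 722 = 2806
Net primary income = 1483 - 520 = 963
Net secondary income = 25
Current account = 2806 + 963 + 25 = 3794

3794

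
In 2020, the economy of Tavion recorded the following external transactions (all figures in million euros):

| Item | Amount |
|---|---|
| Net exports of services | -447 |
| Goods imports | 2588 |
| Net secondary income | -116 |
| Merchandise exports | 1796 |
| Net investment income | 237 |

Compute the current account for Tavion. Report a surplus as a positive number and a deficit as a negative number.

Goods balance = 1796 - 2588 = -792
Services balance = -447
Trade balance (goods + services) = -792 + (-447) = -1239
Net primary income = 237
Net secondary income = -116
Current account = -1239 + 237 + (-116) = -1118

-1118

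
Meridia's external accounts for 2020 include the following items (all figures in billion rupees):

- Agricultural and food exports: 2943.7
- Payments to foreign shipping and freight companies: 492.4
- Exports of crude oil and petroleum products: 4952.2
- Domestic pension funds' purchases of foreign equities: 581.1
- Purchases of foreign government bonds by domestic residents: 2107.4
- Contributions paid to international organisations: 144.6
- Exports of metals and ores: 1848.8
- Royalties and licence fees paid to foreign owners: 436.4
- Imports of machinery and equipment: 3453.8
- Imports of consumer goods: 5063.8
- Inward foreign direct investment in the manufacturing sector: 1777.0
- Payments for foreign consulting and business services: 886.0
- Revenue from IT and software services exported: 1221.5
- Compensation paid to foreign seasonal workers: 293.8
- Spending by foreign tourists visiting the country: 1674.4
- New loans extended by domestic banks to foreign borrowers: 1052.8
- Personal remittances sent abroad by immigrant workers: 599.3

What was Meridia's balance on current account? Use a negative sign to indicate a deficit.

1270.5

Goods: 2943.7 + 4952.2 - 5063.8 + 1848.8 - 3453.8 = 1227.1
Services: 1674.4 - 436.4 + 1221.5 - 492.4 - 886.0 = 1081.1
Primary income: -293.8
Secondary income: -144.6 - 599.3 = -743.9
Current account = 1227.1 + 1081.1 + (-293.8) + (-743.9) = 1270.5
(Excluded from the current account — financial account: domestic pension funds' purchases of foreign equities 581.1, purchases of foreign government bonds by domestic residents 2107.4, inward foreign direct investment in the manufacturing sector 1777.0, new loans extended by domestic banks to foreign borrowers 1052.8.)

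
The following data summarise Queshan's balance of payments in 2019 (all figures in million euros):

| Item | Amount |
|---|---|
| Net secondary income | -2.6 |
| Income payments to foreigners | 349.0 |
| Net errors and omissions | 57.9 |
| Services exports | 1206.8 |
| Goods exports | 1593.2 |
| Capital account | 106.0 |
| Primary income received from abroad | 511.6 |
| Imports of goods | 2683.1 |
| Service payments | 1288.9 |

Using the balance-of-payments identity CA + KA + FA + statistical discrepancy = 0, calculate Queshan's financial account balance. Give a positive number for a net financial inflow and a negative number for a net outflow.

Goods balance = 1593.2 - 2683.1 = -1089.9
Services balance = 1206.8 - 1288.9 = -82.1
Trade balance (goods + services) = -1089.9 + (-82.1) = -1172.0
Net primary income = 511.6 - 349.0 = 162.6
Net secondary income = -2.6
Current account = -1172.0 + 162.6 + (-2.6) = -1012.0
Financial account = -(-1012.0 + 106.0 + 57.9) = 848.1

848.1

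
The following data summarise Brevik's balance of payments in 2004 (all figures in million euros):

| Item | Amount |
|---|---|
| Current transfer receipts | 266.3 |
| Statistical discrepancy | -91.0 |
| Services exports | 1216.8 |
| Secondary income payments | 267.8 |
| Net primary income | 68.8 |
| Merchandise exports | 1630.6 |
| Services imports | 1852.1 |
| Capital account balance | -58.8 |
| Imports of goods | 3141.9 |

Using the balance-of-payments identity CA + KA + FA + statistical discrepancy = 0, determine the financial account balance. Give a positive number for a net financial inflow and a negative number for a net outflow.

Goods balance = 1630.6 - 3141.9 = -1511.3
Services balance = 1216.8 - 1852.1 = -635.3
Trade balance (goods + services) = -1511.3 + (-635.3) = -2146.6
Net primary income = 68.8
Net secondary income = 266.3 - 267.8 = -1.5
Current account = -2146.6 + 68.8 + (-1.5) = -2079.3
Financial account = -(-2079.3 + (-58.8) + (-91.0)) = 2229.1

2229.1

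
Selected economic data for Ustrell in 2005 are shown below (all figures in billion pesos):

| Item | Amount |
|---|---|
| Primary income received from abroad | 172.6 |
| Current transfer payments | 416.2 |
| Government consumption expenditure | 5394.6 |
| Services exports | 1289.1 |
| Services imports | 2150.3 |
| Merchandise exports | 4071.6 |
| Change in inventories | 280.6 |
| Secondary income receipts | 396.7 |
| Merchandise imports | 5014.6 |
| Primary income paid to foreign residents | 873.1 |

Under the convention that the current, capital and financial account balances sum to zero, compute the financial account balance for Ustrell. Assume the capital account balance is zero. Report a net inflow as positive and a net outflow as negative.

2524.2

Goods balance = 4071.6 - 5014.6 = -943.0
Services balance = 1289.1 - 2150.3 = -861.2
Trade balance (goods + services) = -943.0 + (-861.2) = -1804.2
Net primary income = 172.6 - 873.1 = -700.5
Net secondary income = 396.7 - 416.2 = -19.5
Current account = -1804.2 + (-700.5) + (-19.5) = -2524.2
Financial account = -(-2524.2) = 2524.2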